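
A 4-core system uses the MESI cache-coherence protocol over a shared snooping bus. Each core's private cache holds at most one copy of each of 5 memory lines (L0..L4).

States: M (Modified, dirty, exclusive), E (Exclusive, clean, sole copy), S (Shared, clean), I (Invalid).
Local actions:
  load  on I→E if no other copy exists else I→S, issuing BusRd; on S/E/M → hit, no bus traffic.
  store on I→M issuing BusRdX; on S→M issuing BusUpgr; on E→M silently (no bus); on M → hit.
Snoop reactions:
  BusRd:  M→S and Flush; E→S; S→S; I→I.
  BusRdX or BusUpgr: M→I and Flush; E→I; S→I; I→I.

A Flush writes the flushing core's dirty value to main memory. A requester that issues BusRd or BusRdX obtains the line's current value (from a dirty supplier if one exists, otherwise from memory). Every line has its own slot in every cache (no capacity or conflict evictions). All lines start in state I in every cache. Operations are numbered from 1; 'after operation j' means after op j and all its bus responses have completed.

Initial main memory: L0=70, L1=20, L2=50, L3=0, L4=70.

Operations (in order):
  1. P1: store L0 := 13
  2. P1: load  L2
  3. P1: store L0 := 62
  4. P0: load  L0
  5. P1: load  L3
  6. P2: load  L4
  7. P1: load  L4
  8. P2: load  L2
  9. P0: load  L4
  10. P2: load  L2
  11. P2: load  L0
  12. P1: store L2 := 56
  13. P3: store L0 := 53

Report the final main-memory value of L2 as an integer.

step 1: P1: store L0 := 13  ⟶  IMII  (L0)  txn=BusRdX  M[L0]=70
step 2: P1: load  L2  ⟶  IEII  (L2)  txn=BusRd  M[L2]=50
step 3: P1: store L0 := 62  ⟶  IMII  (L0)  txn=∅  M[L0]=70
step 4: P0: load  L0  ⟶  SSII  (L0)  txn=BusRd+Flush  M[L0]=62
step 5: P1: load  L3  ⟶  IEII  (L3)  txn=BusRd  M[L3]=0
step 6: P2: load  L4  ⟶  IIEI  (L4)  txn=BusRd  M[L4]=70
step 7: P1: load  L4  ⟶  ISSI  (L4)  txn=BusRd  M[L4]=70
step 8: P2: load  L2  ⟶  ISSI  (L2)  txn=BusRd  M[L2]=50
step 9: P0: load  L4  ⟶  SSSI  (L4)  txn=BusRd  M[L4]=70
step 10: P2: load  L2  ⟶  ISSI  (L2)  txn=∅  M[L2]=50
step 11: P2: load  L0  ⟶  SSSI  (L0)  txn=BusRd  M[L0]=62
step 12: P1: store L2 := 56  ⟶  IMII  (L2)  txn=BusUpgr  M[L2]=50
step 13: P3: store L0 := 53  ⟶  IIIM  (L0)  txn=BusRdX  M[L0]=62

memory[L2] = 50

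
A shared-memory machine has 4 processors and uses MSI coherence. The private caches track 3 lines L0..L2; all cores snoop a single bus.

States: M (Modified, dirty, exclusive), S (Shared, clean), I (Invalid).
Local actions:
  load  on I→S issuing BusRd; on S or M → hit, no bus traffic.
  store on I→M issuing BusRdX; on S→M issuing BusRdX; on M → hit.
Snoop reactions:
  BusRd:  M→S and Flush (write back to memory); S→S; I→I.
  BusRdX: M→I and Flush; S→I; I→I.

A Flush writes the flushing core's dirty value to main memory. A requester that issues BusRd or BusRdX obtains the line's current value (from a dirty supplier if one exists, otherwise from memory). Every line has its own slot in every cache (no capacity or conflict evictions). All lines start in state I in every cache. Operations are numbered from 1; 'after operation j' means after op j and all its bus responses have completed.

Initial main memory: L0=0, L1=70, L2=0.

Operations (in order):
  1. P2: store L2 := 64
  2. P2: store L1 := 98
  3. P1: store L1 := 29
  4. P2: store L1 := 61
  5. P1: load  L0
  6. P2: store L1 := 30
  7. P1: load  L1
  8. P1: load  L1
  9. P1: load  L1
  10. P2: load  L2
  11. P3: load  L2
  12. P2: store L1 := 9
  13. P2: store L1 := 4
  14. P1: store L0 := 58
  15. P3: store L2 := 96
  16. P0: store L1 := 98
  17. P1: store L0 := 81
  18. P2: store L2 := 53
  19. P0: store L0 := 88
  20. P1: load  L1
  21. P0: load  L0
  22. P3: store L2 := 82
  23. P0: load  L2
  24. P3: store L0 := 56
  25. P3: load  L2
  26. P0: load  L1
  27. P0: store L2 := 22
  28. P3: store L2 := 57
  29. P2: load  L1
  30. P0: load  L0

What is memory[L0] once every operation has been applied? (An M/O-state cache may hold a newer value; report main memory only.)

memory[L0] = 56

[1] P2: store L2 := 64 | P0:I, P1:I, P2:M(64), P3:I | bus: BusRdX
[2] P2: store L1 := 98 | P0:I, P1:I, P2:M(98), P3:I | bus: BusRdX
[3] P1: store L1 := 29 | P0:I, P1:M(29), P2:I, P3:I | bus: BusRdX,Flush
[4] P2: store L1 := 61 | P0:I, P1:I, P2:M(61), P3:I | bus: BusRdX,Flush
[5] P1: load  L0 | P0:I, P1:S(0), P2:I, P3:I | bus: BusRd
[6] P2: store L1 := 30 | P0:I, P1:I, P2:M(30), P3:I | bus: none
[7] P1: load  L1 | P0:I, P1:S(30), P2:S(30), P3:I | bus: BusRd,Flush
[8] P1: load  L1 | P0:I, P1:S(30), P2:S(30), P3:I | bus: none
[9] P1: load  L1 | P0:I, P1:S(30), P2:S(30), P3:I | bus: none
[10] P2: load  L2 | P0:I, P1:I, P2:M(64), P3:I | bus: none
[11] P3: load  L2 | P0:I, P1:I, P2:S(64), P3:S(64) | bus: BusRd,Flush
[12] P2: store L1 := 9 | P0:I, P1:I, P2:M(9), P3:I | bus: BusRdX
[13] P2: store L1 := 4 | P0:I, P1:I, P2:M(4), P3:I | bus: none
[14] P1: store L0 := 58 | P0:I, P1:M(58), P2:I, P3:I | bus: BusRdX
[15] P3: store L2 := 96 | P0:I, P1:I, P2:I, P3:M(96) | bus: BusRdX
[16] P0: store L1 := 98 | P0:M(98), P1:I, P2:I, P3:I | bus: BusRdX,Flush
[17] P1: store L0 := 81 | P0:I, P1:M(81), P2:I, P3:I | bus: none
[18] P2: store L2 := 53 | P0:I, P1:I, P2:M(53), P3:I | bus: BusRdX,Flush
[19] P0: store L0 := 88 | P0:M(88), P1:I, P2:I, P3:I | bus: BusRdX,Flush
[20] P1: load  L1 | P0:S(98), P1:S(98), P2:I, P3:I | bus: BusRd,Flush
[21] P0: load  L0 | P0:M(88), P1:I, P2:I, P3:I | bus: none
[22] P3: store L2 := 82 | P0:I, P1:I, P2:I, P3:M(82) | bus: BusRdX,Flush
[23] P0: load  L2 | P0:S(82), P1:I, P2:I, P3:S(82) | bus: BusRd,Flush
[24] P3: store L0 := 56 | P0:I, P1:I, P2:I, P3:M(56) | bus: BusRdX,Flush
[25] P3: load  L2 | P0:S(82), P1:I, P2:I, P3:S(82) | bus: none
[26] P0: load  L1 | P0:S(98), P1:S(98), P2:I, P3:I | bus: none
[27] P0: store L2 := 22 | P0:M(22), P1:I, P2:I, P3:I | bus: BusRdX
[28] P3: store L2 := 57 | P0:I, P1:I, P2:I, P3:M(57) | bus: BusRdX,Flush
[29] P2: load  L1 | P0:S(98), P1:S(98), P2:S(98), P3:I | bus: BusRd
[30] P0: load  L0 | P0:S(56), P1:I, P2:I, P3:S(56) | bus: BusRd,Flush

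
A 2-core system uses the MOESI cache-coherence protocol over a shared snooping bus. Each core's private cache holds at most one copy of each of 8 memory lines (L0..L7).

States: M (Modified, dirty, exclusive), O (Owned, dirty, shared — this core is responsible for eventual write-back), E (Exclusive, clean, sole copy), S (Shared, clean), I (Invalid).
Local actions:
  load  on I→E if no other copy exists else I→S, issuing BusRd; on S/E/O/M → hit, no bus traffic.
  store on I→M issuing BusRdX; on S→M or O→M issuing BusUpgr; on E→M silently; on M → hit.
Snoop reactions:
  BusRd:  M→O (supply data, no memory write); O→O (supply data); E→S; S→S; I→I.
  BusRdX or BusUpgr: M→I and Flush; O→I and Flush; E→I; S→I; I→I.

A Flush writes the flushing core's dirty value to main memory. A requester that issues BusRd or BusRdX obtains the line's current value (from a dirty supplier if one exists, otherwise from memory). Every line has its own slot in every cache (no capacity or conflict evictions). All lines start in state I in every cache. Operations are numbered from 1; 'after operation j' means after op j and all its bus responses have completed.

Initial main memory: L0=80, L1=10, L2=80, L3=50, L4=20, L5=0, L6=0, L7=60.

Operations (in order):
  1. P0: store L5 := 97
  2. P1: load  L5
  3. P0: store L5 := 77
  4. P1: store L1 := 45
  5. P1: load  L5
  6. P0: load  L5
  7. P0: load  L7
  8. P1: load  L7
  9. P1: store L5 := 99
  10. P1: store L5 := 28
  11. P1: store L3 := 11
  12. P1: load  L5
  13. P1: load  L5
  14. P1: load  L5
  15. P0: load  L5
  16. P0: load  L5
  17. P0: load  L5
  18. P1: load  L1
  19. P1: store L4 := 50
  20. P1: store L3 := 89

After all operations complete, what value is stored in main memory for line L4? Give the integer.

1. P0: store L5 := 97  bus=[BusRdX]  L5: P0=M P1=I  mem[L5]=0
2. P1: load  L5  bus=[BusRd]  L5: P0=O P1=S  mem[L5]=0
3. P0: store L5 := 77  bus=[BusUpgr]  L5: P0=M P1=I  mem[L5]=0
4. P1: store L1 := 45  bus=[BusRdX]  L1: P0=I P1=M  mem[L1]=10
5. P1: load  L5  bus=[BusRd]  L5: P0=O P1=S  mem[L5]=0
6. P0: load  L5  bus=[-]  L5: P0=O P1=S  mem[L5]=0
7. P0: load  L7  bus=[BusRd]  L7: P0=E P1=I  mem[L7]=60
8. P1: load  L7  bus=[BusRd]  L7: P0=S P1=S  mem[L7]=60
9. P1: store L5 := 99  bus=[BusUpgr,Flush]  L5: P0=I P1=M  mem[L5]=77
10. P1: store L5 := 28  bus=[-]  L5: P0=I P1=M  mem[L5]=77
11. P1: store L3 := 11  bus=[BusRdX]  L3: P0=I P1=M  mem[L3]=50
12. P1: load  L5  bus=[-]  L5: P0=I P1=M  mem[L5]=77
13. P1: load  L5  bus=[-]  L5: P0=I P1=M  mem[L5]=77
14. P1: load  L5  bus=[-]  L5: P0=I P1=M  mem[L5]=77
15. P0: load  L5  bus=[BusRd]  L5: P0=S P1=O  mem[L5]=77
16. P0: load  L5  bus=[-]  L5: P0=S P1=O  mem[L5]=77
17. P0: load  L5  bus=[-]  L5: P0=S P1=O  mem[L5]=77
18. P1: load  L1  bus=[-]  L1: P0=I P1=M  mem[L1]=10
19. P1: store L4 := 50  bus=[BusRdX]  L4: P0=I P1=M  mem[L4]=20
20. P1: store L3 := 89  bus=[-]  L3: P0=I P1=M  mem[L3]=50

memory[L4] = 20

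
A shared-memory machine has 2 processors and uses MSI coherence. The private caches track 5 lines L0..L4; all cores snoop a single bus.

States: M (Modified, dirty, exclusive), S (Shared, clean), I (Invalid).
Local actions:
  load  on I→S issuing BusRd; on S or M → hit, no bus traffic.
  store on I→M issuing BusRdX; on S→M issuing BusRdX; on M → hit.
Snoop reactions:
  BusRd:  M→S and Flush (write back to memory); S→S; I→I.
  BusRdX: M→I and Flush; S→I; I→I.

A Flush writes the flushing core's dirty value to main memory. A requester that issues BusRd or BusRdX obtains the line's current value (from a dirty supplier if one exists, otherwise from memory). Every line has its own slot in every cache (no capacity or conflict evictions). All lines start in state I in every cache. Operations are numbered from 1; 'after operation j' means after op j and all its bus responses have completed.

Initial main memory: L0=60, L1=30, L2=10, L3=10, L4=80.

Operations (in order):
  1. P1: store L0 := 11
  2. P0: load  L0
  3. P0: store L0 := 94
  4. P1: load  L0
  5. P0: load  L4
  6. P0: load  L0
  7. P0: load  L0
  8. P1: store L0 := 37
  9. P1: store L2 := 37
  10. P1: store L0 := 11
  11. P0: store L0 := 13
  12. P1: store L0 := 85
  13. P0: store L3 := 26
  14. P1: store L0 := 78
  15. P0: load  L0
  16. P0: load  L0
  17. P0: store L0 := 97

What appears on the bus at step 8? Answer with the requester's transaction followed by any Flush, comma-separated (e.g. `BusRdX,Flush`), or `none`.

step 1: P1: store L0 := 11  ⟶  IM  (L0)  txn=BusRdX  M[L0]=60
step 2: P0: load  L0  ⟶  SS  (L0)  txn=BusRd+Flush  M[L0]=11
step 3: P0: store L0 := 94  ⟶  MI  (L0)  txn=BusRdX  M[L0]=11
step 4: P1: load  L0  ⟶  SS  (L0)  txn=BusRd+Flush  M[L0]=94
step 5: P0: load  L4  ⟶  SI  (L4)  txn=BusRd  M[L4]=80
step 6: P0: load  L0  ⟶  SS  (L0)  txn=∅  M[L0]=94
step 7: P0: load  L0  ⟶  SS  (L0)  txn=∅  M[L0]=94
step 8: P1: store L0 := 37  ⟶  IM  (L0)  txn=BusRdX  M[L0]=94
step 9: P1: store L2 := 37  ⟶  IM  (L2)  txn=BusRdX  M[L2]=10
step 10: P1: store L0 := 11  ⟶  IM  (L0)  txn=∅  M[L0]=94
step 11: P0: store L0 := 13  ⟶  MI  (L0)  txn=BusRdX+Flush  M[L0]=11
step 12: P1: store L0 := 85  ⟶  IM  (L0)  txn=BusRdX+Flush  M[L0]=13
step 13: P0: store L3 := 26  ⟶  MI  (L3)  txn=BusRdX  M[L3]=10
step 14: P1: store L0 := 78  ⟶  IM  (L0)  txn=∅  M[L0]=13
step 15: P0: load  L0  ⟶  SS  (L0)  txn=BusRd+Flush  M[L0]=78
step 16: P0: load  L0  ⟶  SS  (L0)  txn=∅  M[L0]=78
step 17: P0: store L0 := 97  ⟶  MI  (L0)  txn=BusRdX  M[L0]=78

bus = BusRdX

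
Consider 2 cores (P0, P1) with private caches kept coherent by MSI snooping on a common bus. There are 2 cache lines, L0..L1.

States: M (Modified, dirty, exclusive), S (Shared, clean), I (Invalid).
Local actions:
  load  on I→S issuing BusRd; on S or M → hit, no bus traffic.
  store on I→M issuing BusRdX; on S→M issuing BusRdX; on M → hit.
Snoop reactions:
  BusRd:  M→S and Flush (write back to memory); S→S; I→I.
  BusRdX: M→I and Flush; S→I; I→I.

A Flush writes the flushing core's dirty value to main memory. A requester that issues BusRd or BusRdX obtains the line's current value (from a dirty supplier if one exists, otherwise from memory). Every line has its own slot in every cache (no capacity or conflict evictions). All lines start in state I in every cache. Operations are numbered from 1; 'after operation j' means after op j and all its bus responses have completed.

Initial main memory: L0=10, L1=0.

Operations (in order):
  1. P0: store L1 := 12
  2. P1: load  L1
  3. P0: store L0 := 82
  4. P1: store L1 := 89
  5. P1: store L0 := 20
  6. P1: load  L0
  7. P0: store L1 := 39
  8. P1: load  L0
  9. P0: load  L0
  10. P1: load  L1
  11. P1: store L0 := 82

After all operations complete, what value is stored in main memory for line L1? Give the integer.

memory[L1] = 39

step 1: P0: store L1 := 12  ⟶  MI  (L1)  txn=BusRdX  M[L1]=0
step 2: P1: load  L1  ⟶  SS  (L1)  txn=BusRd+Flush  M[L1]=12
step 3: P0: store L0 := 82  ⟶  MI  (L0)  txn=BusRdX  M[L0]=10
step 4: P1: store L1 := 89  ⟶  IM  (L1)  txn=BusRdX  M[L1]=12
step 5: P1: store L0 := 20  ⟶  IM  (L0)  txn=BusRdX+Flush  M[L0]=82
step 6: P1: load  L0  ⟶  IM  (L0)  txn=∅  M[L0]=82
step 7: P0: store L1 := 39  ⟶  MI  (L1)  txn=BusRdX+Flush  M[L1]=89
step 8: P1: load  L0  ⟶  IM  (L0)  txn=∅  M[L0]=82
step 9: P0: load  L0  ⟶  SS  (L0)  txn=BusRd+Flush  M[L0]=20
step 10: P1: load  L1  ⟶  SS  (L1)  txn=BusRd+Flush  M[L1]=39
step 11: P1: store L0 := 82  ⟶  IM  (L0)  txn=BusRdX  M[L0]=20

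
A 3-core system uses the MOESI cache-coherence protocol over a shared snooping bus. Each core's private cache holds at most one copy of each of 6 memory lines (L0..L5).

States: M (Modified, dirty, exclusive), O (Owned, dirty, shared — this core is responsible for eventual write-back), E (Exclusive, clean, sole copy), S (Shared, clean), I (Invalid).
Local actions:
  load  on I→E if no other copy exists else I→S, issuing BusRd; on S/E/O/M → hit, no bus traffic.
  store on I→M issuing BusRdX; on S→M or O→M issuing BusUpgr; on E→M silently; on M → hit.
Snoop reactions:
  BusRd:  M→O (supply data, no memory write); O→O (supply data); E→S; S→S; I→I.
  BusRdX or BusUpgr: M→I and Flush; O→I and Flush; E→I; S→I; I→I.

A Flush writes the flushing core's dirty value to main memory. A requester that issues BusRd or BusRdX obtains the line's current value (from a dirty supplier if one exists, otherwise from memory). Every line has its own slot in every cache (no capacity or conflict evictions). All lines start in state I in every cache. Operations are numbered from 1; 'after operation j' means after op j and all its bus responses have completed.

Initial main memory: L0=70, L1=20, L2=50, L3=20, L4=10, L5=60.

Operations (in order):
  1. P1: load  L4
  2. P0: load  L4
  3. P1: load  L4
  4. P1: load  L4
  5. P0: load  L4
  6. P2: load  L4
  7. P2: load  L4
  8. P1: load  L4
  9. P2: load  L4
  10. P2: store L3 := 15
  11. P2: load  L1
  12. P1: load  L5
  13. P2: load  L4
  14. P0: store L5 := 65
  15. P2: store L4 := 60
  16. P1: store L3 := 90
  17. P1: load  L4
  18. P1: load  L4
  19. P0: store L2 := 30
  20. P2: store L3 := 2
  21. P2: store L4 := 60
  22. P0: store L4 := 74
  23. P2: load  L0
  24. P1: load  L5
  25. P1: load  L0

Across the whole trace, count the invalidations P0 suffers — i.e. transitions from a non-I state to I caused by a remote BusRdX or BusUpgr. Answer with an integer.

invalidations = 1

step 1: P1: load  L4  ⟶  IEI  (L4)  txn=BusRd  M[L4]=10
step 2: P0: load  L4  ⟶  SSI  (L4)  txn=BusRd  M[L4]=10
step 3: P1: load  L4  ⟶  SSI  (L4)  txn=∅  M[L4]=10
step 4: P1: load  L4  ⟶  SSI  (L4)  txn=∅  M[L4]=10
step 5: P0: load  L4  ⟶  SSI  (L4)  txn=∅  M[L4]=10
step 6: P2: load  L4  ⟶  SSS  (L4)  txn=BusRd  M[L4]=10
step 7: P2: load  L4  ⟶  SSS  (L4)  txn=∅  M[L4]=10
step 8: P1: load  L4  ⟶  SSS  (L4)  txn=∅  M[L4]=10
step 9: P2: load  L4  ⟶  SSS  (L4)  txn=∅  M[L4]=10
step 10: P2: store L3 := 15  ⟶  IIM  (L3)  txn=BusRdX  M[L3]=20
step 11: P2: load  L1  ⟶  IIE  (L1)  txn=BusRd  M[L1]=20
step 12: P1: load  L5  ⟶  IEI  (L5)  txn=BusRd  M[L5]=60
step 13: P2: load  L4  ⟶  SSS  (L4)  txn=∅  M[L4]=10
step 14: P0: store L5 := 65  ⟶  MII  (L5)  txn=BusRdX  M[L5]=60
step 15: P2: store L4 := 60  ⟶  IIM  (L4)  txn=BusUpgr  M[L4]=10
step 16: P1: store L3 := 90  ⟶  IMI  (L3)  txn=BusRdX+Flush  M[L3]=15
step 17: P1: load  L4  ⟶  ISO  (L4)  txn=BusRd  M[L4]=10
step 18: P1: load  L4  ⟶  ISO  (L4)  txn=∅  M[L4]=10
step 19: P0: store L2 := 30  ⟶  MII  (L2)  txn=BusRdX  M[L2]=50
step 20: P2: store L3 := 2  ⟶  IIM  (L3)  txn=BusRdX+Flush  M[L3]=90
step 21: P2: store L4 := 60  ⟶  IIM  (L4)  txn=BusUpgr  M[L4]=10
step 22: P0: store L4 := 74  ⟶  MII  (L4)  txn=BusRdX+Flush  M[L4]=60
step 23: P2: load  L0  ⟶  IIE  (L0)  txn=BusRd  M[L0]=70
step 24: P1: load  L5  ⟶  OSI  (L5)  txn=BusRd  M[L5]=60
step 25: P1: load  L0  ⟶  ISS  (L0)  txn=BusRd  M[L0]=70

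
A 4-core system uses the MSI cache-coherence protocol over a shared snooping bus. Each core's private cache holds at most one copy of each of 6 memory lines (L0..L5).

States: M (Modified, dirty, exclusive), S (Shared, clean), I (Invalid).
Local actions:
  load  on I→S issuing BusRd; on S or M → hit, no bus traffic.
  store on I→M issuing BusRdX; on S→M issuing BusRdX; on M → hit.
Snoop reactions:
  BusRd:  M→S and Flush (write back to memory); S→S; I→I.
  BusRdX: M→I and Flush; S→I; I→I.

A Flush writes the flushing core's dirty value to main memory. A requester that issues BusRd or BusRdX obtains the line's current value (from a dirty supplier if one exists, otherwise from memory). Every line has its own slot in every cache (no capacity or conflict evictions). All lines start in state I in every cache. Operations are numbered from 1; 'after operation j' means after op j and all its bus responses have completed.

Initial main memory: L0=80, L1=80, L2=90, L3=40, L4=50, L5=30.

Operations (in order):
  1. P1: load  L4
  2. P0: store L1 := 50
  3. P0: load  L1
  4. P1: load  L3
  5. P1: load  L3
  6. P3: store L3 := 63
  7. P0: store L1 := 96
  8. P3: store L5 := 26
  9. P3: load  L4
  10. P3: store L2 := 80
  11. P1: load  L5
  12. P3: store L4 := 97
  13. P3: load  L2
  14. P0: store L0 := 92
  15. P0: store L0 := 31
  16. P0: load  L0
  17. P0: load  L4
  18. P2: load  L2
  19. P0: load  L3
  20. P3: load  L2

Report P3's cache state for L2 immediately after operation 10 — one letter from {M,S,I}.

state = M

  op1 P1: load  L4 → I/S/I/I on L4; bus BusRd; mem=50
  op2 P0: store L1 := 50 → M/I/I/I on L1; bus BusRdX; mem=80
  op3 P0: load  L1 → M/I/I/I on L1; bus (none); mem=80
  op4 P1: load  L3 → I/S/I/I on L3; bus BusRd; mem=40
  op5 P1: load  L3 → I/S/I/I on L3; bus (none); mem=40
  op6 P3: store L3 := 63 → I/I/I/M on L3; bus BusRdX; mem=40
  op7 P0: store L1 := 96 → M/I/I/I on L1; bus (none); mem=80
  op8 P3: store L5 := 26 → I/I/I/M on L5; bus BusRdX; mem=30
  op9 P3: load  L4 → I/S/I/S on L4; bus BusRd; mem=50
  op10 P3: store L2 := 80 → I/I/I/M on L2; bus BusRdX; mem=90
  op11 P1: load  L5 → I/S/I/S on L5; bus BusRd Flush; mem=26
  op12 P3: store L4 := 97 → I/I/I/M on L4; bus BusRdX; mem=50
  op13 P3: load  L2 → I/I/I/M on L2; bus (none); mem=90
  op14 P0: store L0 := 92 → M/I/I/I on L0; bus BusRdX; mem=80
  op15 P0: store L0 := 31 → M/I/I/I on L0; bus (none); mem=80
  op16 P0: load  L0 → M/I/I/I on L0; bus (none); mem=80
  op17 P0: load  L4 → S/I/I/S on L4; bus BusRd Flush; mem=97
  op18 P2: load  L2 → I/I/S/S on L2; bus BusRd Flush; mem=80
  op19 P0: load  L3 → S/I/I/S on L3; bus BusRd Flush; mem=63
  op20 P3: load  L2 → I/I/S/S on L2; bus (none); mem=80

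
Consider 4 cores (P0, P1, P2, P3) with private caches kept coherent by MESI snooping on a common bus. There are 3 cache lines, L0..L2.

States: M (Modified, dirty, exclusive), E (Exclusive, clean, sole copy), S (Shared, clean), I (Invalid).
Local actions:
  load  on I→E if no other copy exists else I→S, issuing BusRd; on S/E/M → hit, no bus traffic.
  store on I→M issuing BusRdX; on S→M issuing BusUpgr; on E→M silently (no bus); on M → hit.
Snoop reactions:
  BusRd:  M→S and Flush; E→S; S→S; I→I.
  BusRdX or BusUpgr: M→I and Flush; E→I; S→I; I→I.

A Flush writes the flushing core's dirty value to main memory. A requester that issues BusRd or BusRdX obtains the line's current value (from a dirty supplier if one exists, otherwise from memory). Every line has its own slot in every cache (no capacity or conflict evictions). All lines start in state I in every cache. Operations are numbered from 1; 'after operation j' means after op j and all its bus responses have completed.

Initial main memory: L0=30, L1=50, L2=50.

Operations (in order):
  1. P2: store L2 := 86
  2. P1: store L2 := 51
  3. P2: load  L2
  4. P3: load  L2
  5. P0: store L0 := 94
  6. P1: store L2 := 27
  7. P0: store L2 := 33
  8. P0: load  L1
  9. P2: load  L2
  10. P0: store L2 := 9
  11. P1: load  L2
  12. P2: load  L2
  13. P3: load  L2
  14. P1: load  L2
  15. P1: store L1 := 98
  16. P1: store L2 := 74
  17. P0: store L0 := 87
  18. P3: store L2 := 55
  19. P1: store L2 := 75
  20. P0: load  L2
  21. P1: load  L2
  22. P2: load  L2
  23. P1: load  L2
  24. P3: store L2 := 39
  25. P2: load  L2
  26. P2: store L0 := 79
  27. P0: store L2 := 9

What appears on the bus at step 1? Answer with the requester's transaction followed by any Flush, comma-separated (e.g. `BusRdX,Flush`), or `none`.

bus = BusRdX

[1] P2: store L2 := 86 | P0:I, P1:I, P2:M(86), P3:I | bus: BusRdX
[2] P1: store L2 := 51 | P0:I, P1:M(51), P2:I, P3:I | bus: BusRdX,Flush
[3] P2: load  L2 | P0:I, P1:S(51), P2:S(51), P3:I | bus: BusRd,Flush
[4] P3: load  L2 | P0:I, P1:S(51), P2:S(51), P3:S(51) | bus: BusRd
[5] P0: store L0 := 94 | P0:M(94), P1:I, P2:I, P3:I | bus: BusRdX
[6] P1: store L2 := 27 | P0:I, P1:M(27), P2:I, P3:I | bus: BusUpgr
[7] P0: store L2 := 33 | P0:M(33), P1:I, P2:I, P3:I | bus: BusRdX,Flush
[8] P0: load  L1 | P0:E(50), P1:I, P2:I, P3:I | bus: BusRd
[9] P2: load  L2 | P0:S(33), P1:I, P2:S(33), P3:I | bus: BusRd,Flush
[10] P0: store L2 := 9 | P0:M(9), P1:I, P2:I, P3:I | bus: BusUpgr
[11] P1: load  L2 | P0:S(9), P1:S(9), P2:I, P3:I | bus: BusRd,Flush
[12] P2: load  L2 | P0:S(9), P1:S(9), P2:S(9), P3:I | bus: BusRd
[13] P3: load  L2 | P0:S(9), P1:S(9), P2:S(9), P3:S(9) | bus: BusRd
[14] P1: load  L2 | P0:S(9), P1:S(9), P2:S(9), P3:S(9) | bus: none
[15] P1: store L1 := 98 | P0:I, P1:M(98), P2:I, P3:I | bus: BusRdX
[16] P1: store L2 := 74 | P0:I, P1:M(74), P2:I, P3:I | bus: BusUpgr
[17] P0: store L0 := 87 | P0:M(87), P1:I, P2:I, P3:I | bus: none
[18] P3: store L2 := 55 | P0:I, P1:I, P2:I, P3:M(55) | bus: BusRdX,Flush
[19] P1: store L2 := 75 | P0:I, P1:M(75), P2:I, P3:I | bus: BusRdX,Flush
[20] P0: load  L2 | P0:S(75), P1:S(75), P2:I, P3:I | bus: BusRd,Flush
[21] P1: load  L2 | P0:S(75), P1:S(75), P2:I, P3:I | bus: none
[22] P2: load  L2 | P0:S(75), P1:S(75), P2:S(75), P3:I | bus: BusRd
[23] P1: load  L2 | P0:S(75), P1:S(75), P2:S(75), P3:I | bus: none
[24] P3: store L2 := 39 | P0:I, P1:I, P2:I, P3:M(39) | bus: BusRdX
[25] P2: load  L2 | P0:I, P1:I, P2:S(39), P3:S(39) | bus: BusRd,Flush
[26] P2: store L0 := 79 | P0:I, P1:I, P2:M(79), P3:I | bus: BusRdX,Flush
[27] P0: store L2 := 9 | P0:M(9), P1:I, P2:I, P3:I | bus: BusRdX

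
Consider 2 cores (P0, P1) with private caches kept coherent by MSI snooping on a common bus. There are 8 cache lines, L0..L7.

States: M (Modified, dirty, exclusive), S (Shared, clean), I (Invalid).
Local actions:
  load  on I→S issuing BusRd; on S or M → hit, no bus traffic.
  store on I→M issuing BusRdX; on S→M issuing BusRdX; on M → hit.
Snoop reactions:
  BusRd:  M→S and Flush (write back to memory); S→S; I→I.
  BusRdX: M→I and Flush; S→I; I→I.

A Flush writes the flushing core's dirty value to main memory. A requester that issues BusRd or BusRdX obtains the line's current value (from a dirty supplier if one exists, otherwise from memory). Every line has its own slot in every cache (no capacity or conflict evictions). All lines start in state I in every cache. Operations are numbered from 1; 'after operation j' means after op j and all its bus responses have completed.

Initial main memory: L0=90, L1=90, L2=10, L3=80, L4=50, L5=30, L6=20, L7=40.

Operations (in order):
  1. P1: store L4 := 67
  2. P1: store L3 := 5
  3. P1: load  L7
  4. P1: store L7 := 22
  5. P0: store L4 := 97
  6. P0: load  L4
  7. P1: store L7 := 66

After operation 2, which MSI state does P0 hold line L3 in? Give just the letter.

state = I

[1] P1: store L4 := 67 | P0:I, P1:M(67) | bus: BusRdX
[2] P1: store L3 := 5 | P0:I, P1:M(5) | bus: BusRdX
[3] P1: load  L7 | P0:I, P1:S(40) | bus: BusRd
[4] P1: store L7 := 22 | P0:I, P1:M(22) | bus: BusRdX
[5] P0: store L4 := 97 | P0:M(97), P1:I | bus: BusRdX,Flush
[6] P0: load  L4 | P0:M(97), P1:I | bus: none
[7] P1: store L7 := 66 | P0:I, P1:M(66) | bus: none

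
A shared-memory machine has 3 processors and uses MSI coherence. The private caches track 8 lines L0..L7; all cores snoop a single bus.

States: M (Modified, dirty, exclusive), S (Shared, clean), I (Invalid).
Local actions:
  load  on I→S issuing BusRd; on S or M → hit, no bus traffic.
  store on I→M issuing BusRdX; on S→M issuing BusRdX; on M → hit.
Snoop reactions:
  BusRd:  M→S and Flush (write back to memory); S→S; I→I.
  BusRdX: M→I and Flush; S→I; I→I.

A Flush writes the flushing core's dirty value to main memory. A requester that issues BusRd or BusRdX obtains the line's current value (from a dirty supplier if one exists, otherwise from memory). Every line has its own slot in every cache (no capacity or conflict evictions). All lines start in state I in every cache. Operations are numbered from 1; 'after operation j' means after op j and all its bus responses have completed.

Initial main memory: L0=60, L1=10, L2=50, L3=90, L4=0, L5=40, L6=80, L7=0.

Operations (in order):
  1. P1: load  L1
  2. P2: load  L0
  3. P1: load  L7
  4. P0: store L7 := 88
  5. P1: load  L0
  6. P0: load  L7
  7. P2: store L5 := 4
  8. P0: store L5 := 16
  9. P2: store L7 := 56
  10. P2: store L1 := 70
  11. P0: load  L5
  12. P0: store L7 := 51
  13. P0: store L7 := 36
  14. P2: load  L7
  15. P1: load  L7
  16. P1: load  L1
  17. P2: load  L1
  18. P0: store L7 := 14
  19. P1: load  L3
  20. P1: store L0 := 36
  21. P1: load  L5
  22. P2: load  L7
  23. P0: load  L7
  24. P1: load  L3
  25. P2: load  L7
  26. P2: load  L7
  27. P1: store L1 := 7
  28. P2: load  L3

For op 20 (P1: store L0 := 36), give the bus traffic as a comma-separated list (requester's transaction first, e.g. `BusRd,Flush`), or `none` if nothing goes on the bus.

1. P1: load  L1  bus=[BusRd]  L1: P0=I P1=S P2=I  mem[L1]=10
2. P2: load  L0  bus=[BusRd]  L0: P0=I P1=I P2=S  mem[L0]=60
3. P1: load  L7  bus=[BusRd]  L7: P0=I P1=S P2=I  mem[L7]=0
4. P0: store L7 := 88  bus=[BusRdX]  L7: P0=M P1=I P2=I  mem[L7]=0
5. P1: load  L0  bus=[BusRd]  L0: P0=I P1=S P2=S  mem[L0]=60
6. P0: load  L7  bus=[-]  L7: P0=M P1=I P2=I  mem[L7]=0
7. P2: store L5 := 4  bus=[BusRdX]  L5: P0=I P1=I P2=M  mem[L5]=40
8. P0: store L5 := 16  bus=[BusRdX,Flush]  L5: P0=M P1=I P2=I  mem[L5]=4
9. P2: store L7 := 56  bus=[BusRdX,Flush]  L7: P0=I P1=I P2=M  mem[L7]=88
10. P2: store L1 := 70  bus=[BusRdX]  L1: P0=I P1=I P2=M  mem[L1]=10
11. P0: load  L5  bus=[-]  L5: P0=M P1=I P2=I  mem[L5]=4
12. P0: store L7 := 51  bus=[BusRdX,Flush]  L7: P0=M P1=I P2=I  mem[L7]=56
13. P0: store L7 := 36  bus=[-]  L7: P0=M P1=I P2=I  mem[L7]=56
14. P2: load  L7  bus=[BusRd,Flush]  L7: P0=S P1=I P2=S  mem[L7]=36
15. P1: load  L7  bus=[BusRd]  L7: P0=S P1=S P2=S  mem[L7]=36
16. P1: load  L1  bus=[BusRd,Flush]  L1: P0=I P1=S P2=S  mem[L1]=70
17. P2: load  L1  bus=[-]  L1: P0=I P1=S P2=S  mem[L1]=70
18. P0: store L7 := 14  bus=[BusRdX]  L7: P0=M P1=I P2=I  mem[L7]=36
19. P1: load  L3  bus=[BusRd]  L3: P0=I P1=S P2=I  mem[L3]=90
20. P1: store L0 := 36  bus=[BusRdX]  L0: P0=I P1=M P2=I  mem[L0]=60
21. P1: load  L5  bus=[BusRd,Flush]  L5: P0=S P1=S P2=I  mem[L5]=16
22. P2: load  L7  bus=[BusRd,Flush]  L7: P0=S P1=I P2=S  mem[L7]=14
23. P0: load  L7  bus=[-]  L7: P0=S P1=I P2=S  mem[L7]=14
24. P1: load  L3  bus=[-]  L3: P0=I P1=S P2=I  mem[L3]=90
25. P2: load  L7  bus=[-]  L7: P0=S P1=I P2=S  mem[L7]=14
26. P2: load  L7  bus=[-]  L7: P0=S P1=I P2=S  mem[L7]=14
27. P1: store L1 := 7  bus=[BusRdX]  L1: P0=I P1=M P2=I  mem[L1]=70
28. P2: load  L3  bus=[BusRd]  L3: P0=I P1=S P2=S  mem[L3]=90

bus = BusRdX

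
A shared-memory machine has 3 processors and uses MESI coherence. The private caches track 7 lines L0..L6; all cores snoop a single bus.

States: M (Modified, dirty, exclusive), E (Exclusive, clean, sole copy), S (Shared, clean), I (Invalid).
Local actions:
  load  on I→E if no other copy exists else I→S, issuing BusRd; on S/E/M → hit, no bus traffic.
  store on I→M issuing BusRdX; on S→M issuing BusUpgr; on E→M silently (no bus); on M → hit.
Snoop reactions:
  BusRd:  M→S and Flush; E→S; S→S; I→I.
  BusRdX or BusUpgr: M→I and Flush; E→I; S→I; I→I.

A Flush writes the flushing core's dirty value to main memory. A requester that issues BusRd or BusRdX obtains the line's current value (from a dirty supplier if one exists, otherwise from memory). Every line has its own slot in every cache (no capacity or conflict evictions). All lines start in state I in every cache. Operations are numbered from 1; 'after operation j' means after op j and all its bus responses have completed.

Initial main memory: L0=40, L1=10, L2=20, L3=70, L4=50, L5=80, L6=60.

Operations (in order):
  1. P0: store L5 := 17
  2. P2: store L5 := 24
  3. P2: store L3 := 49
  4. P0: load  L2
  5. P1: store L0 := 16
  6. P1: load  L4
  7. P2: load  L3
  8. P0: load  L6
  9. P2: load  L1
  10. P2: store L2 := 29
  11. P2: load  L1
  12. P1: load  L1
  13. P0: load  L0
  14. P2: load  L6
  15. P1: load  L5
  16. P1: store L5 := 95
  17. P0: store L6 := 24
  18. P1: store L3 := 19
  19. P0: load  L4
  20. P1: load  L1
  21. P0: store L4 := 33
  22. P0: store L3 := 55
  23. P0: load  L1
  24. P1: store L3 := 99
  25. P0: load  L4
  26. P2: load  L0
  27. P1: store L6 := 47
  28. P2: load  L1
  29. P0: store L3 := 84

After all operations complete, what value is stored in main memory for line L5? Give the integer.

memory[L5] = 24

step 1: P0: store L5 := 17  ⟶  MII  (L5)  txn=BusRdX  M[L5]=80
step 2: P2: store L5 := 24  ⟶  IIM  (L5)  txn=BusRdX+Flush  M[L5]=17
step 3: P2: store L3 := 49  ⟶  IIM  (L3)  txn=BusRdX  M[L3]=70
step 4: P0: load  L2  ⟶  EII  (L2)  txn=BusRd  M[L2]=20
step 5: P1: store L0 := 16  ⟶  IMI  (L0)  txn=BusRdX  M[L0]=40
step 6: P1: load  L4  ⟶  IEI  (L4)  txn=BusRd  M[L4]=50
step 7: P2: load  L3  ⟶  IIM  (L3)  txn=∅  M[L3]=70
step 8: P0: load  L6  ⟶  EII  (L6)  txn=BusRd  M[L6]=60
step 9: P2: load  L1  ⟶  IIE  (L1)  txn=BusRd  M[L1]=10
step 10: P2: store L2 := 29  ⟶  IIM  (L2)  txn=BusRdX  M[L2]=20
step 11: P2: load  L1  ⟶  IIE  (L1)  txn=∅  M[L1]=10
step 12: P1: load  L1  ⟶  ISS  (L1)  txn=BusRd  M[L1]=10
step 13: P0: load  L0  ⟶  SSI  (L0)  txn=BusRd+Flush  M[L0]=16
step 14: P2: load  L6  ⟶  SIS  (L6)  txn=BusRd  M[L6]=60
step 15: P1: load  L5  ⟶  ISS  (L5)  txn=BusRd+Flush  M[L5]=24
step 16: P1: store L5 := 95  ⟶  IMI  (L5)  txn=BusUpgr  M[L5]=24
step 17: P0: store L6 := 24  ⟶  MII  (L6)  txn=BusUpgr  M[L6]=60
step 18: P1: store L3 := 19  ⟶  IMI  (L3)  txn=BusRdX+Flush  M[L3]=49
step 19: P0: load  L4  ⟶  SSI  (L4)  txn=BusRd  M[L4]=50
step 20: P1: load  L1  ⟶  ISS  (L1)  txn=∅  M[L1]=10
step 21: P0: store L4 := 33  ⟶  MII  (L4)  txn=BusUpgr  M[L4]=50
step 22: P0: store L3 := 55  ⟶  MII  (L3)  txn=BusRdX+Flush  M[L3]=19
step 23: P0: load  L1  ⟶  SSS  (L1)  txn=BusRd  M[L1]=10
step 24: P1: store L3 := 99  ⟶  IMI  (L3)  txn=BusRdX+Flush  M[L3]=55
step 25: P0: load  L4  ⟶  MII  (L4)  txn=∅  M[L4]=50
step 26: P2: load  L0  ⟶  SSS  (L0)  txn=BusRd  M[L0]=16
step 27: P1: store L6 := 47  ⟶  IMI  (L6)  txn=BusRdX+Flush  M[L6]=24
step 28: P2: load  L1  ⟶  SSS  (L1)  txn=∅  M[L1]=10
step 29: P0: store L3 := 84  ⟶  MII  (L3)  txn=BusRdX+Flush  M[L3]=99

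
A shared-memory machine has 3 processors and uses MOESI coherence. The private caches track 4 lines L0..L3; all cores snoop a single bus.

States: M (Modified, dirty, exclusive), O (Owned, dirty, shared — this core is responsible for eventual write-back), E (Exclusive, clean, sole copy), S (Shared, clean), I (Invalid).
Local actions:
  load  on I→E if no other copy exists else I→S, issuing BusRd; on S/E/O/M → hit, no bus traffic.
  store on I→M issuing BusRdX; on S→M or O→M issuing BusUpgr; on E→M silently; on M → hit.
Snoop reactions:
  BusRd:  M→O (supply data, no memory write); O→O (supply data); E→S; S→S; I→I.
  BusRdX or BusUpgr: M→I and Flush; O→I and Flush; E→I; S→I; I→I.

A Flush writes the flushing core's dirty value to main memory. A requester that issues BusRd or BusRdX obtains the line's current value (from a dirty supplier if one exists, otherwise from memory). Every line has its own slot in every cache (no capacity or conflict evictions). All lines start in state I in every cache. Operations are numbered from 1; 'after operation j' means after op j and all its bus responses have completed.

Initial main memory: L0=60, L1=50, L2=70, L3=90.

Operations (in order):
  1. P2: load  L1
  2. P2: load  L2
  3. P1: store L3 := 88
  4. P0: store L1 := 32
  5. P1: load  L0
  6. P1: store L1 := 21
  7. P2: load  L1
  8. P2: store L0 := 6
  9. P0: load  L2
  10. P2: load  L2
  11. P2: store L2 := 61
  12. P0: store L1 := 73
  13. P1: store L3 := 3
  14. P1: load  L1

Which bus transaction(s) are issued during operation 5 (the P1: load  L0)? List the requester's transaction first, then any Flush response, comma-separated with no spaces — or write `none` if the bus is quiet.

bus = BusRd

1. P2: load  L1  bus=[BusRd]  L1: P0=I P1=I P2=E  mem[L1]=50
2. P2: load  L2  bus=[BusRd]  L2: P0=I P1=I P2=E  mem[L2]=70
3. P1: store L3 := 88  bus=[BusRdX]  L3: P0=I P1=M P2=I  mem[L3]=90
4. P0: store L1 := 32  bus=[BusRdX]  L1: P0=M P1=I P2=I  mem[L1]=50
5. P1: load  L0  bus=[BusRd]  L0: P0=I P1=E P2=I  mem[L0]=60
6. P1: store L1 := 21  bus=[BusRdX,Flush]  L1: P0=I P1=M P2=I  mem[L1]=32
7. P2: load  L1  bus=[BusRd]  L1: P0=I P1=O P2=S  mem[L1]=32
8. P2: store L0 := 6  bus=[BusRdX]  L0: P0=I P1=I P2=M  mem[L0]=60
9. P0: load  L2  bus=[BusRd]  L2: P0=S P1=I P2=S  mem[L2]=70
10. P2: load  L2  bus=[-]  L2: P0=S P1=I P2=S  mem[L2]=70
11. P2: store L2 := 61  bus=[BusUpgr]  L2: P0=I P1=I P2=M  mem[L2]=70
12. P0: store L1 := 73  bus=[BusRdX,Flush]  L1: P0=M P1=I P2=I  mem[L1]=21
13. P1: store L3 := 3  bus=[-]  L3: P0=I P1=M P2=I  mem[L3]=90
14. P1: load  L1  bus=[BusRd]  L1: P0=O P1=S P2=I  mem[L1]=21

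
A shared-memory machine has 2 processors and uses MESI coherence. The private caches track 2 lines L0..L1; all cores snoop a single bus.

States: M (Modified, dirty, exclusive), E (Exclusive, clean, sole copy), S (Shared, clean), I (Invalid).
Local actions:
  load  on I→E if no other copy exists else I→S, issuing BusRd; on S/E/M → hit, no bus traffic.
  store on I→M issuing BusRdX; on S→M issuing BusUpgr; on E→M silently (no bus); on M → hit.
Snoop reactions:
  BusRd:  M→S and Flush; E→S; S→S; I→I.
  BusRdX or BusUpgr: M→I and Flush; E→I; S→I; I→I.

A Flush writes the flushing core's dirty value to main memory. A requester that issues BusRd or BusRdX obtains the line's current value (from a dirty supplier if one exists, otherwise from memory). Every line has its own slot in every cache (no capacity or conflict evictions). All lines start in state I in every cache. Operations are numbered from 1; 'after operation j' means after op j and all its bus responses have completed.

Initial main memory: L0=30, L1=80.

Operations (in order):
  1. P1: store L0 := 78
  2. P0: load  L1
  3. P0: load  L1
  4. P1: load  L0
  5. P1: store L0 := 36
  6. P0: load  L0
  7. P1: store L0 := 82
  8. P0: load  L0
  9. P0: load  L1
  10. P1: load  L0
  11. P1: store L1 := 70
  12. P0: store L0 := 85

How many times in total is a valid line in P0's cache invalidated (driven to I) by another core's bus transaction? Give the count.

invalidations = 2

step 1: P1: store L0 := 78  ⟶  IM  (L0)  txn=BusRdX  M[L0]=30
step 2: P0: load  L1  ⟶  EI  (L1)  txn=BusRd  M[L1]=80
step 3: P0: load  L1  ⟶  EI  (L1)  txn=∅  M[L1]=80
step 4: P1: load  L0  ⟶  IM  (L0)  txn=∅  M[L0]=30
step 5: P1: store L0 := 36  ⟶  IM  (L0)  txn=∅  M[L0]=30
step 6: P0: load  L0  ⟶  SS  (L0)  txn=BusRd+Flush  M[L0]=36
step 7: P1: store L0 := 82  ⟶  IM  (L0)  txn=BusUpgr  M[L0]=36
step 8: P0: load  L0  ⟶  SS  (L0)  txn=BusRd+Flush  M[L0]=82
step 9: P0: load  L1  ⟶  EI  (L1)  txn=∅  M[L1]=80
step 10: P1: load  L0  ⟶  SS  (L0)  txn=∅  M[L0]=82
step 11: P1: store L1 := 70  ⟶  IM  (L1)  txn=BusRdX  M[L1]=80
step 12: P0: store L0 := 85  ⟶  MI  (L0)  txn=BusUpgr  M[L0]=82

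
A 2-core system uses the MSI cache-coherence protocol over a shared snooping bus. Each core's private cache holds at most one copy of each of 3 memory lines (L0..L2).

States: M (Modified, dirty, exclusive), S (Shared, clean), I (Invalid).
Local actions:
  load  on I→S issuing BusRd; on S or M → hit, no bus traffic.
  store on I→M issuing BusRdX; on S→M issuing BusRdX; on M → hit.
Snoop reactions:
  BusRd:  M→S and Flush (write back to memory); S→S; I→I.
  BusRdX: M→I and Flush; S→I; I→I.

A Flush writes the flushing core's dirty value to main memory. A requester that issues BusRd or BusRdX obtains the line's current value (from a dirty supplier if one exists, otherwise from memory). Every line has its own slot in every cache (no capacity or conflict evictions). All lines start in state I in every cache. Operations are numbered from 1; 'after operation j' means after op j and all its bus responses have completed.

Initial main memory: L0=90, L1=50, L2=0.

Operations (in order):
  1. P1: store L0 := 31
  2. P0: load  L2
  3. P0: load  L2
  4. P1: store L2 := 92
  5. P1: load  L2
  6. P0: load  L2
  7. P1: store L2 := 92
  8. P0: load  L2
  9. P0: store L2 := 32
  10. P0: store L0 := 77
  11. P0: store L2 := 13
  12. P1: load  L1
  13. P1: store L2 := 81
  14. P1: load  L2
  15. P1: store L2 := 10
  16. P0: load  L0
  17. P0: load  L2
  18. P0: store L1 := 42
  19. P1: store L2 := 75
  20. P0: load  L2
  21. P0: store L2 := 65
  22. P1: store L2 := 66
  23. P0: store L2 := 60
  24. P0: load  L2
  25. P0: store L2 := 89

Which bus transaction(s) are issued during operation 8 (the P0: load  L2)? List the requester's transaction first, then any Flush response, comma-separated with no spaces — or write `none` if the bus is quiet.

  op1 P1: store L0 := 31 → I/M on L0; bus BusRdX; mem=90
  op2 P0: load  L2 → S/I on L2; bus BusRd; mem=0
  op3 P0: load  L2 → S/I on L2; bus (none); mem=0
  op4 P1: store L2 := 92 → I/M on L2; bus BusRdX; mem=0
  op5 P1: load  L2 → I/M on L2; bus (none); mem=0
  op6 P0: load  L2 → S/S on L2; bus BusRd Flush; mem=92
  op7 P1: store L2 := 92 → I/M on L2; bus BusRdX; mem=92
  op8 P0: load  L2 → S/S on L2; bus BusRd Flush; mem=92
  op9 P0: store L2 := 32 → M/I on L2; bus BusRdX; mem=92
  op10 P0: store L0 := 77 → M/I on L0; bus BusRdX Flush; mem=31
  op11 P0: store L2 := 13 → M/I on L2; bus (none); mem=92
  op12 P1: load  L1 → I/S on L1; bus BusRd; mem=50
  op13 P1: store L2 := 81 → I/M on L2; bus BusRdX Flush; mem=13
  op14 P1: load  L2 → I/M on L2; bus (none); mem=13
  op15 P1: store L2 := 10 → I/M on L2; bus (none); mem=13
  op16 P0: load  L0 → M/I on L0; bus (none); mem=31
  op17 P0: load  L2 → S/S on L2; bus BusRd Flush; mem=10
  op18 P0: store L1 := 42 → M/I on L1; bus BusRdX; mem=50
  op19 P1: store L2 := 75 → I/M on L2; bus BusRdX; mem=10
  op20 P0: load  L2 → S/S on L2; bus BusRd Flush; mem=75
  op21 P0: store L2 := 65 → M/I on L2; bus BusRdX; mem=75
  op22 P1: store L2 := 66 → I/M on L2; bus BusRdX Flush; mem=65
  op23 P0: store L2 := 60 → M/I on L2; bus BusRdX Flush; mem=66
  op24 P0: load  L2 → M/I on L2; bus (none); mem=66
  op25 P0: store L2 := 89 → M/I on L2; bus (none); mem=66

bus = BusRd,Flush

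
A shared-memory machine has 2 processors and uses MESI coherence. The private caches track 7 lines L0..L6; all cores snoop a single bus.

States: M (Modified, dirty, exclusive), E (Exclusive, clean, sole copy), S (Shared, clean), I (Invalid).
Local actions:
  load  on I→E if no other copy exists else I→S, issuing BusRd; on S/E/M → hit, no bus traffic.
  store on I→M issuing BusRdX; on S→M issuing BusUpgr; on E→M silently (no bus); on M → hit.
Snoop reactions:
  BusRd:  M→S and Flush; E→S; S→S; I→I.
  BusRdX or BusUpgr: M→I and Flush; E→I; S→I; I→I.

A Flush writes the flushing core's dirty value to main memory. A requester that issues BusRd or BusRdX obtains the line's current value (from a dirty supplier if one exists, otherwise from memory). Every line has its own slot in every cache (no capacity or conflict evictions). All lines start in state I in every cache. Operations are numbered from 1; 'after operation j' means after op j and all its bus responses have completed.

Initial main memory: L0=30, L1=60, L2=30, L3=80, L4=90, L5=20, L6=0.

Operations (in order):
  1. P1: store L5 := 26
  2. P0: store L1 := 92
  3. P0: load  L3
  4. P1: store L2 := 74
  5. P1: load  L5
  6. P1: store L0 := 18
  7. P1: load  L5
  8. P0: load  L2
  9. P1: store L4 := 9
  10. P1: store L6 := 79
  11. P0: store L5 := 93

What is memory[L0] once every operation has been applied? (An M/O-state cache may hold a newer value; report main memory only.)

step 1: P1: store L5 := 26  ⟶  IM  (L5)  txn=BusRdX  M[L5]=20
step 2: P0: store L1 := 92  ⟶  MI  (L1)  txn=BusRdX  M[L1]=60
step 3: P0: load  L3  ⟶  EI  (L3)  txn=BusRd  M[L3]=80
step 4: P1: store L2 := 74  ⟶  IM  (L2)  txn=BusRdX  M[L2]=30
step 5: P1: load  L5  ⟶  IM  (L5)  txn=∅  M[L5]=20
step 6: P1: store L0 := 18  ⟶  IM  (L0)  txn=BusRdX  M[L0]=30
step 7: P1: load  L5  ⟶  IM  (L5)  txn=∅  M[L5]=20
step 8: P0: load  L2  ⟶  SS  (L2)  txn=BusRd+Flush  M[L2]=74
step 9: P1: store L4 := 9  ⟶  IM  (L4)  txn=BusRdX  M[L4]=90
step 10: P1: store L6 := 79  ⟶  IM  (L6)  txn=BusRdX  M[L6]=0
step 11: P0: store L5 := 93  ⟶  MI  (L5)  txn=BusRdX+Flush  M[L5]=26

memory[L0] = 30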